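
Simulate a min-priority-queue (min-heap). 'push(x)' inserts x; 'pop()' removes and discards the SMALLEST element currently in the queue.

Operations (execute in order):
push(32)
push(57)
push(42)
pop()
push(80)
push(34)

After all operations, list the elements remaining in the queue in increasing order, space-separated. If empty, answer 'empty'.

Answer: 34 42 57 80

Derivation:
push(32): heap contents = [32]
push(57): heap contents = [32, 57]
push(42): heap contents = [32, 42, 57]
pop() → 32: heap contents = [42, 57]
push(80): heap contents = [42, 57, 80]
push(34): heap contents = [34, 42, 57, 80]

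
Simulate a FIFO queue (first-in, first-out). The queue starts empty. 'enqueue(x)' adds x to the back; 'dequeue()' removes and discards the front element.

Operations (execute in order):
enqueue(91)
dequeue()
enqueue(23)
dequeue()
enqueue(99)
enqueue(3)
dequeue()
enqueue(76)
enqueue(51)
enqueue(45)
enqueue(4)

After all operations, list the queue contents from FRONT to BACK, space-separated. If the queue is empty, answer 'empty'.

enqueue(91): [91]
dequeue(): []
enqueue(23): [23]
dequeue(): []
enqueue(99): [99]
enqueue(3): [99, 3]
dequeue(): [3]
enqueue(76): [3, 76]
enqueue(51): [3, 76, 51]
enqueue(45): [3, 76, 51, 45]
enqueue(4): [3, 76, 51, 45, 4]

Answer: 3 76 51 45 4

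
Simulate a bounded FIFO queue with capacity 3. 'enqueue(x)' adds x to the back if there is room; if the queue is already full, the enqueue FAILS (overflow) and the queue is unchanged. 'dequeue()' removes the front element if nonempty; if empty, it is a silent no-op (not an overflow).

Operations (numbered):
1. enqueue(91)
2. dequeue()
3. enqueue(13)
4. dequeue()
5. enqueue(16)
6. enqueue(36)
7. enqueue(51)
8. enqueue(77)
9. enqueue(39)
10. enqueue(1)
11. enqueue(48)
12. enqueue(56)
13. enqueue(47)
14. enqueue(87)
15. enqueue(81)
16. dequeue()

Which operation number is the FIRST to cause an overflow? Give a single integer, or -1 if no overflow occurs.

Answer: 8

Derivation:
1. enqueue(91): size=1
2. dequeue(): size=0
3. enqueue(13): size=1
4. dequeue(): size=0
5. enqueue(16): size=1
6. enqueue(36): size=2
7. enqueue(51): size=3
8. enqueue(77): size=3=cap → OVERFLOW (fail)
9. enqueue(39): size=3=cap → OVERFLOW (fail)
10. enqueue(1): size=3=cap → OVERFLOW (fail)
11. enqueue(48): size=3=cap → OVERFLOW (fail)
12. enqueue(56): size=3=cap → OVERFLOW (fail)
13. enqueue(47): size=3=cap → OVERFLOW (fail)
14. enqueue(87): size=3=cap → OVERFLOW (fail)
15. enqueue(81): size=3=cap → OVERFLOW (fail)
16. dequeue(): size=2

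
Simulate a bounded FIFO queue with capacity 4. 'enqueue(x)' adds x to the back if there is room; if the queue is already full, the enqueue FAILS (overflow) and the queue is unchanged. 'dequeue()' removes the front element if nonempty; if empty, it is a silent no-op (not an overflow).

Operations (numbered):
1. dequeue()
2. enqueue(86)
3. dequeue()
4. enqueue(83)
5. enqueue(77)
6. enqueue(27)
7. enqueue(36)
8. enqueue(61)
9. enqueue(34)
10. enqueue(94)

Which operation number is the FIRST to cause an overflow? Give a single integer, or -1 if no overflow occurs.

Answer: 8

Derivation:
1. dequeue(): empty, no-op, size=0
2. enqueue(86): size=1
3. dequeue(): size=0
4. enqueue(83): size=1
5. enqueue(77): size=2
6. enqueue(27): size=3
7. enqueue(36): size=4
8. enqueue(61): size=4=cap → OVERFLOW (fail)
9. enqueue(34): size=4=cap → OVERFLOW (fail)
10. enqueue(94): size=4=cap → OVERFLOW (fail)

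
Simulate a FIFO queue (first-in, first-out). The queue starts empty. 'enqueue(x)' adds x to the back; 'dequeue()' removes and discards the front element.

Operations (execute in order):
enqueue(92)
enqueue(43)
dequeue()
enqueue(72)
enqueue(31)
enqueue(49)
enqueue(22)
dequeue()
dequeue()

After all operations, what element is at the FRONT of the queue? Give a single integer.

enqueue(92): queue = [92]
enqueue(43): queue = [92, 43]
dequeue(): queue = [43]
enqueue(72): queue = [43, 72]
enqueue(31): queue = [43, 72, 31]
enqueue(49): queue = [43, 72, 31, 49]
enqueue(22): queue = [43, 72, 31, 49, 22]
dequeue(): queue = [72, 31, 49, 22]
dequeue(): queue = [31, 49, 22]

Answer: 31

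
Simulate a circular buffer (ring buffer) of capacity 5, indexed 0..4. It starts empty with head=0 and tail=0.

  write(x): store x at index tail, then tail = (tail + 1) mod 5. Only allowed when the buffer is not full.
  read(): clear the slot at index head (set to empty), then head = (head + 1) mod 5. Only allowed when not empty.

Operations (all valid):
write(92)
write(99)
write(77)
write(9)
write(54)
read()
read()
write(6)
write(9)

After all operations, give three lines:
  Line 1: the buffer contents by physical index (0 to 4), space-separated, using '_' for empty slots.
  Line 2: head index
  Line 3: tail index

Answer: 6 9 77 9 54
2
2

Derivation:
write(92): buf=[92 _ _ _ _], head=0, tail=1, size=1
write(99): buf=[92 99 _ _ _], head=0, tail=2, size=2
write(77): buf=[92 99 77 _ _], head=0, tail=3, size=3
write(9): buf=[92 99 77 9 _], head=0, tail=4, size=4
write(54): buf=[92 99 77 9 54], head=0, tail=0, size=5
read(): buf=[_ 99 77 9 54], head=1, tail=0, size=4
read(): buf=[_ _ 77 9 54], head=2, tail=0, size=3
write(6): buf=[6 _ 77 9 54], head=2, tail=1, size=4
write(9): buf=[6 9 77 9 54], head=2, tail=2, size=5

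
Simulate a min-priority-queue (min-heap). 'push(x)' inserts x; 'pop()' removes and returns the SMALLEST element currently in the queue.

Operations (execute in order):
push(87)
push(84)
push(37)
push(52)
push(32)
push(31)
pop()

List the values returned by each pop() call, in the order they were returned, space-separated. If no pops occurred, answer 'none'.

Answer: 31

Derivation:
push(87): heap contents = [87]
push(84): heap contents = [84, 87]
push(37): heap contents = [37, 84, 87]
push(52): heap contents = [37, 52, 84, 87]
push(32): heap contents = [32, 37, 52, 84, 87]
push(31): heap contents = [31, 32, 37, 52, 84, 87]
pop() → 31: heap contents = [32, 37, 52, 84, 87]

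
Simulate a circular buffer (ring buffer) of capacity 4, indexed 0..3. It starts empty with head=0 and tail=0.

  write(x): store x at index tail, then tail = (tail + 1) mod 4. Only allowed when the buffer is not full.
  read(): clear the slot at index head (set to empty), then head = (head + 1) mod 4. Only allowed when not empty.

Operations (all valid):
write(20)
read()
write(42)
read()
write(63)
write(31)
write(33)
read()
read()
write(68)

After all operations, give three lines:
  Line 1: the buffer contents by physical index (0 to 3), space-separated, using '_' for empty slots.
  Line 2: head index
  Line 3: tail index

Answer: 33 68 _ _
0
2

Derivation:
write(20): buf=[20 _ _ _], head=0, tail=1, size=1
read(): buf=[_ _ _ _], head=1, tail=1, size=0
write(42): buf=[_ 42 _ _], head=1, tail=2, size=1
read(): buf=[_ _ _ _], head=2, tail=2, size=0
write(63): buf=[_ _ 63 _], head=2, tail=3, size=1
write(31): buf=[_ _ 63 31], head=2, tail=0, size=2
write(33): buf=[33 _ 63 31], head=2, tail=1, size=3
read(): buf=[33 _ _ 31], head=3, tail=1, size=2
read(): buf=[33 _ _ _], head=0, tail=1, size=1
write(68): buf=[33 68 _ _], head=0, tail=2, size=2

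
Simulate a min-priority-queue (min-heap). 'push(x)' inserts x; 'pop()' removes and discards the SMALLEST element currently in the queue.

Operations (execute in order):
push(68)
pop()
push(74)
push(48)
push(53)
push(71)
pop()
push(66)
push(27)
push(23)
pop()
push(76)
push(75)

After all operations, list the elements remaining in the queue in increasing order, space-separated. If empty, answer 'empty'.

push(68): heap contents = [68]
pop() → 68: heap contents = []
push(74): heap contents = [74]
push(48): heap contents = [48, 74]
push(53): heap contents = [48, 53, 74]
push(71): heap contents = [48, 53, 71, 74]
pop() → 48: heap contents = [53, 71, 74]
push(66): heap contents = [53, 66, 71, 74]
push(27): heap contents = [27, 53, 66, 71, 74]
push(23): heap contents = [23, 27, 53, 66, 71, 74]
pop() → 23: heap contents = [27, 53, 66, 71, 74]
push(76): heap contents = [27, 53, 66, 71, 74, 76]
push(75): heap contents = [27, 53, 66, 71, 74, 75, 76]

Answer: 27 53 66 71 74 75 76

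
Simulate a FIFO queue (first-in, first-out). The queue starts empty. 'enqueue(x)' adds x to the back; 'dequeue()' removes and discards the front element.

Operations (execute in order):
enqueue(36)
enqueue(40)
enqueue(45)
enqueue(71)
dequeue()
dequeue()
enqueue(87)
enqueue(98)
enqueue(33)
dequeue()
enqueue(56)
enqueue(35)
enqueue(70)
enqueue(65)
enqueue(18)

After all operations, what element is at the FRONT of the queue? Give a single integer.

Answer: 71

Derivation:
enqueue(36): queue = [36]
enqueue(40): queue = [36, 40]
enqueue(45): queue = [36, 40, 45]
enqueue(71): queue = [36, 40, 45, 71]
dequeue(): queue = [40, 45, 71]
dequeue(): queue = [45, 71]
enqueue(87): queue = [45, 71, 87]
enqueue(98): queue = [45, 71, 87, 98]
enqueue(33): queue = [45, 71, 87, 98, 33]
dequeue(): queue = [71, 87, 98, 33]
enqueue(56): queue = [71, 87, 98, 33, 56]
enqueue(35): queue = [71, 87, 98, 33, 56, 35]
enqueue(70): queue = [71, 87, 98, 33, 56, 35, 70]
enqueue(65): queue = [71, 87, 98, 33, 56, 35, 70, 65]
enqueue(18): queue = [71, 87, 98, 33, 56, 35, 70, 65, 18]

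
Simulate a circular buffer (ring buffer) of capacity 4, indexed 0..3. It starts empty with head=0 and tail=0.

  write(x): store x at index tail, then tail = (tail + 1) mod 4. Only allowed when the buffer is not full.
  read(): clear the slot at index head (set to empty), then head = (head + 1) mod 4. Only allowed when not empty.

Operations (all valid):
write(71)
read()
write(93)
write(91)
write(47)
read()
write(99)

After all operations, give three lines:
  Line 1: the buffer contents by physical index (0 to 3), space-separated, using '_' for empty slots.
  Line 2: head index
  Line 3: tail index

write(71): buf=[71 _ _ _], head=0, tail=1, size=1
read(): buf=[_ _ _ _], head=1, tail=1, size=0
write(93): buf=[_ 93 _ _], head=1, tail=2, size=1
write(91): buf=[_ 93 91 _], head=1, tail=3, size=2
write(47): buf=[_ 93 91 47], head=1, tail=0, size=3
read(): buf=[_ _ 91 47], head=2, tail=0, size=2
write(99): buf=[99 _ 91 47], head=2, tail=1, size=3

Answer: 99 _ 91 47
2
1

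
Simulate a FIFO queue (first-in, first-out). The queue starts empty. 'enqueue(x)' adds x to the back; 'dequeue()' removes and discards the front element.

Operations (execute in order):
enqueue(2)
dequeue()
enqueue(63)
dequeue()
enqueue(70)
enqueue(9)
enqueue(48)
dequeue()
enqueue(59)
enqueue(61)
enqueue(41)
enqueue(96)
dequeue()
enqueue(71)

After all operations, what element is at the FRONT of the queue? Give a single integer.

Answer: 48

Derivation:
enqueue(2): queue = [2]
dequeue(): queue = []
enqueue(63): queue = [63]
dequeue(): queue = []
enqueue(70): queue = [70]
enqueue(9): queue = [70, 9]
enqueue(48): queue = [70, 9, 48]
dequeue(): queue = [9, 48]
enqueue(59): queue = [9, 48, 59]
enqueue(61): queue = [9, 48, 59, 61]
enqueue(41): queue = [9, 48, 59, 61, 41]
enqueue(96): queue = [9, 48, 59, 61, 41, 96]
dequeue(): queue = [48, 59, 61, 41, 96]
enqueue(71): queue = [48, 59, 61, 41, 96, 71]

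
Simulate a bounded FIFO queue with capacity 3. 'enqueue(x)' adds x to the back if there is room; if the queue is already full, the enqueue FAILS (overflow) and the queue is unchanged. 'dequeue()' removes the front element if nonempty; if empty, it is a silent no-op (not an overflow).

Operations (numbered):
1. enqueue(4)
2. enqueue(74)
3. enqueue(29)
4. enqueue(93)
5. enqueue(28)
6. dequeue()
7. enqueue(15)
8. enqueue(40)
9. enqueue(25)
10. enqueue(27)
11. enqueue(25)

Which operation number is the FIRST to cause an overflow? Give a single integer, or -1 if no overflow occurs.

1. enqueue(4): size=1
2. enqueue(74): size=2
3. enqueue(29): size=3
4. enqueue(93): size=3=cap → OVERFLOW (fail)
5. enqueue(28): size=3=cap → OVERFLOW (fail)
6. dequeue(): size=2
7. enqueue(15): size=3
8. enqueue(40): size=3=cap → OVERFLOW (fail)
9. enqueue(25): size=3=cap → OVERFLOW (fail)
10. enqueue(27): size=3=cap → OVERFLOW (fail)
11. enqueue(25): size=3=cap → OVERFLOW (fail)

Answer: 4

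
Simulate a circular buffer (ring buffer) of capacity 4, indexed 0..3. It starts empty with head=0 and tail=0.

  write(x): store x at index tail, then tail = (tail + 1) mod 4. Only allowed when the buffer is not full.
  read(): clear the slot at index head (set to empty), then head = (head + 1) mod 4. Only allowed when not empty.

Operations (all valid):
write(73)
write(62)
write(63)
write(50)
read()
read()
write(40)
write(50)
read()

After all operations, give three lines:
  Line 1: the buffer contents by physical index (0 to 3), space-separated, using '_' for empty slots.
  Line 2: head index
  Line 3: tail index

Answer: 40 50 _ 50
3
2

Derivation:
write(73): buf=[73 _ _ _], head=0, tail=1, size=1
write(62): buf=[73 62 _ _], head=0, tail=2, size=2
write(63): buf=[73 62 63 _], head=0, tail=3, size=3
write(50): buf=[73 62 63 50], head=0, tail=0, size=4
read(): buf=[_ 62 63 50], head=1, tail=0, size=3
read(): buf=[_ _ 63 50], head=2, tail=0, size=2
write(40): buf=[40 _ 63 50], head=2, tail=1, size=3
write(50): buf=[40 50 63 50], head=2, tail=2, size=4
read(): buf=[40 50 _ 50], head=3, tail=2, size=3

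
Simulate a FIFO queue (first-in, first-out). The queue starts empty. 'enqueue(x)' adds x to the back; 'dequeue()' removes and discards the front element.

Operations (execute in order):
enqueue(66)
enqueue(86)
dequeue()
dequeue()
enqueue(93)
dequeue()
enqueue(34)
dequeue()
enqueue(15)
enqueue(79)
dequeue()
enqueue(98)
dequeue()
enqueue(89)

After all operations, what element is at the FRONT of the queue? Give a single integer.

Answer: 98

Derivation:
enqueue(66): queue = [66]
enqueue(86): queue = [66, 86]
dequeue(): queue = [86]
dequeue(): queue = []
enqueue(93): queue = [93]
dequeue(): queue = []
enqueue(34): queue = [34]
dequeue(): queue = []
enqueue(15): queue = [15]
enqueue(79): queue = [15, 79]
dequeue(): queue = [79]
enqueue(98): queue = [79, 98]
dequeue(): queue = [98]
enqueue(89): queue = [98, 89]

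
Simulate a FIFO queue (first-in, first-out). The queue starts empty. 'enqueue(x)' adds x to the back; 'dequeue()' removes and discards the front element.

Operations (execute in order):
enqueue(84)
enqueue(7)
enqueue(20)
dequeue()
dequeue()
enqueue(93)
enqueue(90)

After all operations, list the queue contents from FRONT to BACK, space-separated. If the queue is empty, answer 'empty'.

enqueue(84): [84]
enqueue(7): [84, 7]
enqueue(20): [84, 7, 20]
dequeue(): [7, 20]
dequeue(): [20]
enqueue(93): [20, 93]
enqueue(90): [20, 93, 90]

Answer: 20 93 90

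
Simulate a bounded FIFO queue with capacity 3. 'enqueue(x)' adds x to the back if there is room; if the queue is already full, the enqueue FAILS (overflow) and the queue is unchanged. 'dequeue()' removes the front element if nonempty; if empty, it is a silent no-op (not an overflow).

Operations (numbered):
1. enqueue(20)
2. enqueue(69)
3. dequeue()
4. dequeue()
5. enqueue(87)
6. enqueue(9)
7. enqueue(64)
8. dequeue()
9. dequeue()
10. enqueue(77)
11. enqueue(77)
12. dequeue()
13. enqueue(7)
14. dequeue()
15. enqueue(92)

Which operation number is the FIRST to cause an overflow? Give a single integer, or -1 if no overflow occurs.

Answer: -1

Derivation:
1. enqueue(20): size=1
2. enqueue(69): size=2
3. dequeue(): size=1
4. dequeue(): size=0
5. enqueue(87): size=1
6. enqueue(9): size=2
7. enqueue(64): size=3
8. dequeue(): size=2
9. dequeue(): size=1
10. enqueue(77): size=2
11. enqueue(77): size=3
12. dequeue(): size=2
13. enqueue(7): size=3
14. dequeue(): size=2
15. enqueue(92): size=3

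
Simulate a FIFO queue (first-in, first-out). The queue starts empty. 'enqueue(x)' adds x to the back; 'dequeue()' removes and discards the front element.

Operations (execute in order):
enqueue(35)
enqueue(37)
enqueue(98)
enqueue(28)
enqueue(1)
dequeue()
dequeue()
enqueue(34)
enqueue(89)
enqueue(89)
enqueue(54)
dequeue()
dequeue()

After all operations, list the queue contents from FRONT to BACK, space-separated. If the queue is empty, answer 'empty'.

Answer: 1 34 89 89 54

Derivation:
enqueue(35): [35]
enqueue(37): [35, 37]
enqueue(98): [35, 37, 98]
enqueue(28): [35, 37, 98, 28]
enqueue(1): [35, 37, 98, 28, 1]
dequeue(): [37, 98, 28, 1]
dequeue(): [98, 28, 1]
enqueue(34): [98, 28, 1, 34]
enqueue(89): [98, 28, 1, 34, 89]
enqueue(89): [98, 28, 1, 34, 89, 89]
enqueue(54): [98, 28, 1, 34, 89, 89, 54]
dequeue(): [28, 1, 34, 89, 89, 54]
dequeue(): [1, 34, 89, 89, 54]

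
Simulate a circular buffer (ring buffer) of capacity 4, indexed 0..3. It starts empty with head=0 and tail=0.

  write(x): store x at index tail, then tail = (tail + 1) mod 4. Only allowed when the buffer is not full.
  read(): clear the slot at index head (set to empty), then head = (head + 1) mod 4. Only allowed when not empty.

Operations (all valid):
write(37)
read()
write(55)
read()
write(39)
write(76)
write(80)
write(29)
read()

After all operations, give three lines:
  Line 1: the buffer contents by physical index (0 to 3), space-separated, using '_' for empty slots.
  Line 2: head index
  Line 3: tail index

write(37): buf=[37 _ _ _], head=0, tail=1, size=1
read(): buf=[_ _ _ _], head=1, tail=1, size=0
write(55): buf=[_ 55 _ _], head=1, tail=2, size=1
read(): buf=[_ _ _ _], head=2, tail=2, size=0
write(39): buf=[_ _ 39 _], head=2, tail=3, size=1
write(76): buf=[_ _ 39 76], head=2, tail=0, size=2
write(80): buf=[80 _ 39 76], head=2, tail=1, size=3
write(29): buf=[80 29 39 76], head=2, tail=2, size=4
read(): buf=[80 29 _ 76], head=3, tail=2, size=3

Answer: 80 29 _ 76
3
2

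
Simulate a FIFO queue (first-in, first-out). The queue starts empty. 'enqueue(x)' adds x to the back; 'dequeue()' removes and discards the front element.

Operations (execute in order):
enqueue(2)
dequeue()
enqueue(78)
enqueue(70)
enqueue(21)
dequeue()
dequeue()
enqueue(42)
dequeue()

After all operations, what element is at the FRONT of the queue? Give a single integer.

Answer: 42

Derivation:
enqueue(2): queue = [2]
dequeue(): queue = []
enqueue(78): queue = [78]
enqueue(70): queue = [78, 70]
enqueue(21): queue = [78, 70, 21]
dequeue(): queue = [70, 21]
dequeue(): queue = [21]
enqueue(42): queue = [21, 42]
dequeue(): queue = [42]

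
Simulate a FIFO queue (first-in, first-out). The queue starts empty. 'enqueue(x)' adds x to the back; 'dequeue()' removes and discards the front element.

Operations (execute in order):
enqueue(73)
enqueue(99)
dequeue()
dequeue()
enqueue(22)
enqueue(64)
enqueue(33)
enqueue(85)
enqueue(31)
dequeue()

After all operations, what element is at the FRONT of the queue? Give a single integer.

enqueue(73): queue = [73]
enqueue(99): queue = [73, 99]
dequeue(): queue = [99]
dequeue(): queue = []
enqueue(22): queue = [22]
enqueue(64): queue = [22, 64]
enqueue(33): queue = [22, 64, 33]
enqueue(85): queue = [22, 64, 33, 85]
enqueue(31): queue = [22, 64, 33, 85, 31]
dequeue(): queue = [64, 33, 85, 31]

Answer: 64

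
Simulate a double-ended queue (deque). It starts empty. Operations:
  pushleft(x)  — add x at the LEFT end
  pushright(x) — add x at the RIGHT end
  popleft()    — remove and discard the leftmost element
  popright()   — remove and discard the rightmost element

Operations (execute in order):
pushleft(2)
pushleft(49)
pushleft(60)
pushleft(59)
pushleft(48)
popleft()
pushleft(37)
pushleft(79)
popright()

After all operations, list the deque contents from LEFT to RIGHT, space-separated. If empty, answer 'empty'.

pushleft(2): [2]
pushleft(49): [49, 2]
pushleft(60): [60, 49, 2]
pushleft(59): [59, 60, 49, 2]
pushleft(48): [48, 59, 60, 49, 2]
popleft(): [59, 60, 49, 2]
pushleft(37): [37, 59, 60, 49, 2]
pushleft(79): [79, 37, 59, 60, 49, 2]
popright(): [79, 37, 59, 60, 49]

Answer: 79 37 59 60 49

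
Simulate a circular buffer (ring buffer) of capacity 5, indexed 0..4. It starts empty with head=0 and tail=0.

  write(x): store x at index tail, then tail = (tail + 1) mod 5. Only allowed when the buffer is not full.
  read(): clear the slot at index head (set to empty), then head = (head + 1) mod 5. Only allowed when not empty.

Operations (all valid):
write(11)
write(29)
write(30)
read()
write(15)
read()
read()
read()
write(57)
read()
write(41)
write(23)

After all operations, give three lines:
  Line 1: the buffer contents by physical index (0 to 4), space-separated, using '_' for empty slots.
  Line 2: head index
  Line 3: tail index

write(11): buf=[11 _ _ _ _], head=0, tail=1, size=1
write(29): buf=[11 29 _ _ _], head=0, tail=2, size=2
write(30): buf=[11 29 30 _ _], head=0, tail=3, size=3
read(): buf=[_ 29 30 _ _], head=1, tail=3, size=2
write(15): buf=[_ 29 30 15 _], head=1, tail=4, size=3
read(): buf=[_ _ 30 15 _], head=2, tail=4, size=2
read(): buf=[_ _ _ 15 _], head=3, tail=4, size=1
read(): buf=[_ _ _ _ _], head=4, tail=4, size=0
write(57): buf=[_ _ _ _ 57], head=4, tail=0, size=1
read(): buf=[_ _ _ _ _], head=0, tail=0, size=0
write(41): buf=[41 _ _ _ _], head=0, tail=1, size=1
write(23): buf=[41 23 _ _ _], head=0, tail=2, size=2

Answer: 41 23 _ _ _
0
2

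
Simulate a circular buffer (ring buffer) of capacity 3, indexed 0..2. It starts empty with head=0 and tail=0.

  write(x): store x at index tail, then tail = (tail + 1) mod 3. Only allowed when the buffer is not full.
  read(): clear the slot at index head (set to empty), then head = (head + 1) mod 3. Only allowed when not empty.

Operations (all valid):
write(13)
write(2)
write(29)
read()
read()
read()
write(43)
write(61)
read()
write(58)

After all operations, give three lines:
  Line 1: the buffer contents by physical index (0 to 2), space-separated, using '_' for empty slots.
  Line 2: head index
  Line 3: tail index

write(13): buf=[13 _ _], head=0, tail=1, size=1
write(2): buf=[13 2 _], head=0, tail=2, size=2
write(29): buf=[13 2 29], head=0, tail=0, size=3
read(): buf=[_ 2 29], head=1, tail=0, size=2
read(): buf=[_ _ 29], head=2, tail=0, size=1
read(): buf=[_ _ _], head=0, tail=0, size=0
write(43): buf=[43 _ _], head=0, tail=1, size=1
write(61): buf=[43 61 _], head=0, tail=2, size=2
read(): buf=[_ 61 _], head=1, tail=2, size=1
write(58): buf=[_ 61 58], head=1, tail=0, size=2

Answer: _ 61 58
1
0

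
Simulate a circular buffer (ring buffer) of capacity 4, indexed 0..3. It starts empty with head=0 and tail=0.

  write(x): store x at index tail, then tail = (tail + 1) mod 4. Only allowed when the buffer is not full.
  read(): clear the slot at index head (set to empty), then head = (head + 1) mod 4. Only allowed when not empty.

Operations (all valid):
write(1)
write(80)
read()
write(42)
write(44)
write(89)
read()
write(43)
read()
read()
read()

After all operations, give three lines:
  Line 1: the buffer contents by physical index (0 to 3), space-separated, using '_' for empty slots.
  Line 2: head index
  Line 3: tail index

write(1): buf=[1 _ _ _], head=0, tail=1, size=1
write(80): buf=[1 80 _ _], head=0, tail=2, size=2
read(): buf=[_ 80 _ _], head=1, tail=2, size=1
write(42): buf=[_ 80 42 _], head=1, tail=3, size=2
write(44): buf=[_ 80 42 44], head=1, tail=0, size=3
write(89): buf=[89 80 42 44], head=1, tail=1, size=4
read(): buf=[89 _ 42 44], head=2, tail=1, size=3
write(43): buf=[89 43 42 44], head=2, tail=2, size=4
read(): buf=[89 43 _ 44], head=3, tail=2, size=3
read(): buf=[89 43 _ _], head=0, tail=2, size=2
read(): buf=[_ 43 _ _], head=1, tail=2, size=1

Answer: _ 43 _ _
1
2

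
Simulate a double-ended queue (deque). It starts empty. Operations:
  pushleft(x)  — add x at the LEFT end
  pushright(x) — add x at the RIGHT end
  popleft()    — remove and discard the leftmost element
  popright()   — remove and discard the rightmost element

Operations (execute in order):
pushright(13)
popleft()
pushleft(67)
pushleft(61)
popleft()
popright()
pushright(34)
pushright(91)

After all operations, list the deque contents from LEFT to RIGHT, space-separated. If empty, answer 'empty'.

pushright(13): [13]
popleft(): []
pushleft(67): [67]
pushleft(61): [61, 67]
popleft(): [67]
popright(): []
pushright(34): [34]
pushright(91): [34, 91]

Answer: 34 91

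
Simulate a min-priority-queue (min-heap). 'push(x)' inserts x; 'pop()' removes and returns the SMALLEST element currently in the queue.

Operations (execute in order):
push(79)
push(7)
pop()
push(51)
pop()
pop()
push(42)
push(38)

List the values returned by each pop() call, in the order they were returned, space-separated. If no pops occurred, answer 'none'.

Answer: 7 51 79

Derivation:
push(79): heap contents = [79]
push(7): heap contents = [7, 79]
pop() → 7: heap contents = [79]
push(51): heap contents = [51, 79]
pop() → 51: heap contents = [79]
pop() → 79: heap contents = []
push(42): heap contents = [42]
push(38): heap contents = [38, 42]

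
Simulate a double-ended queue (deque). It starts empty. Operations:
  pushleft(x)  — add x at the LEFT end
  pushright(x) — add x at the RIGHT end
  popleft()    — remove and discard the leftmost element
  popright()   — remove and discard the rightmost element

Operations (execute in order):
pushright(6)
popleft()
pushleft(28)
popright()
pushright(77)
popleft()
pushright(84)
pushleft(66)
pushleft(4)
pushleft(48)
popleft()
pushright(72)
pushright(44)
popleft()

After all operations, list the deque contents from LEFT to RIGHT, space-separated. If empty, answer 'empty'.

Answer: 66 84 72 44

Derivation:
pushright(6): [6]
popleft(): []
pushleft(28): [28]
popright(): []
pushright(77): [77]
popleft(): []
pushright(84): [84]
pushleft(66): [66, 84]
pushleft(4): [4, 66, 84]
pushleft(48): [48, 4, 66, 84]
popleft(): [4, 66, 84]
pushright(72): [4, 66, 84, 72]
pushright(44): [4, 66, 84, 72, 44]
popleft(): [66, 84, 72, 44]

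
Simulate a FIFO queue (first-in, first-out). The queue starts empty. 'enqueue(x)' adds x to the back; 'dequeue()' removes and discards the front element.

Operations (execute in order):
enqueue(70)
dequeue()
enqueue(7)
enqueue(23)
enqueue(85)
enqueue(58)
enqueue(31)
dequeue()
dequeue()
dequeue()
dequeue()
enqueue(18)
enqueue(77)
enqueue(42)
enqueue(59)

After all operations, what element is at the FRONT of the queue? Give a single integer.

Answer: 31

Derivation:
enqueue(70): queue = [70]
dequeue(): queue = []
enqueue(7): queue = [7]
enqueue(23): queue = [7, 23]
enqueue(85): queue = [7, 23, 85]
enqueue(58): queue = [7, 23, 85, 58]
enqueue(31): queue = [7, 23, 85, 58, 31]
dequeue(): queue = [23, 85, 58, 31]
dequeue(): queue = [85, 58, 31]
dequeue(): queue = [58, 31]
dequeue(): queue = [31]
enqueue(18): queue = [31, 18]
enqueue(77): queue = [31, 18, 77]
enqueue(42): queue = [31, 18, 77, 42]
enqueue(59): queue = [31, 18, 77, 42, 59]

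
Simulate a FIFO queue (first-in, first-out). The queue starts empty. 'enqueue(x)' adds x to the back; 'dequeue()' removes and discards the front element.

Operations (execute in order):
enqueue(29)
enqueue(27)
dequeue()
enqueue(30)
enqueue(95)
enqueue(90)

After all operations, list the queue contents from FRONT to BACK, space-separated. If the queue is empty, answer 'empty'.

enqueue(29): [29]
enqueue(27): [29, 27]
dequeue(): [27]
enqueue(30): [27, 30]
enqueue(95): [27, 30, 95]
enqueue(90): [27, 30, 95, 90]

Answer: 27 30 95 90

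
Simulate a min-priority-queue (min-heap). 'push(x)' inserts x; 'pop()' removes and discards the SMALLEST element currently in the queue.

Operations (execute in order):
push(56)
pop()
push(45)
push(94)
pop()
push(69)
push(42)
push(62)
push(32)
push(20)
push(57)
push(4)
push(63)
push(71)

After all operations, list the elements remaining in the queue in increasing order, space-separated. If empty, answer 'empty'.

push(56): heap contents = [56]
pop() → 56: heap contents = []
push(45): heap contents = [45]
push(94): heap contents = [45, 94]
pop() → 45: heap contents = [94]
push(69): heap contents = [69, 94]
push(42): heap contents = [42, 69, 94]
push(62): heap contents = [42, 62, 69, 94]
push(32): heap contents = [32, 42, 62, 69, 94]
push(20): heap contents = [20, 32, 42, 62, 69, 94]
push(57): heap contents = [20, 32, 42, 57, 62, 69, 94]
push(4): heap contents = [4, 20, 32, 42, 57, 62, 69, 94]
push(63): heap contents = [4, 20, 32, 42, 57, 62, 63, 69, 94]
push(71): heap contents = [4, 20, 32, 42, 57, 62, 63, 69, 71, 94]

Answer: 4 20 32 42 57 62 63 69 71 94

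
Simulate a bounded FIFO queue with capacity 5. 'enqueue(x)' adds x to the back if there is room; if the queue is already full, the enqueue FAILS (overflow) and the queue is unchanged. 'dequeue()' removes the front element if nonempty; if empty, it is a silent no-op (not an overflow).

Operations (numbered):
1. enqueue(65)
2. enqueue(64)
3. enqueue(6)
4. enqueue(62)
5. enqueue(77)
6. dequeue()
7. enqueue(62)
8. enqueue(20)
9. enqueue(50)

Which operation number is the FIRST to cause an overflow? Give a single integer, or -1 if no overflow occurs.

1. enqueue(65): size=1
2. enqueue(64): size=2
3. enqueue(6): size=3
4. enqueue(62): size=4
5. enqueue(77): size=5
6. dequeue(): size=4
7. enqueue(62): size=5
8. enqueue(20): size=5=cap → OVERFLOW (fail)
9. enqueue(50): size=5=cap → OVERFLOW (fail)

Answer: 8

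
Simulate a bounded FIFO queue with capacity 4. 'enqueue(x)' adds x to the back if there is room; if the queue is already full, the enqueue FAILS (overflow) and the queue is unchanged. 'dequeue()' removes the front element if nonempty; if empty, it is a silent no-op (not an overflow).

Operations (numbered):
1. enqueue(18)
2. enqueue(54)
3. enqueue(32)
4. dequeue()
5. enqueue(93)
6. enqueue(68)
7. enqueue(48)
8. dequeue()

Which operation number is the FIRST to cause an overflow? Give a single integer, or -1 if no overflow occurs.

1. enqueue(18): size=1
2. enqueue(54): size=2
3. enqueue(32): size=3
4. dequeue(): size=2
5. enqueue(93): size=3
6. enqueue(68): size=4
7. enqueue(48): size=4=cap → OVERFLOW (fail)
8. dequeue(): size=3

Answer: 7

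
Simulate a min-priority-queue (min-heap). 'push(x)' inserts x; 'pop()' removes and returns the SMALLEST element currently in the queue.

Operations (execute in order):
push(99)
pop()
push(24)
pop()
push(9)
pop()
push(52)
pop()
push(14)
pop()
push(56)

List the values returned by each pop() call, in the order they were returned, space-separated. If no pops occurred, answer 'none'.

Answer: 99 24 9 52 14

Derivation:
push(99): heap contents = [99]
pop() → 99: heap contents = []
push(24): heap contents = [24]
pop() → 24: heap contents = []
push(9): heap contents = [9]
pop() → 9: heap contents = []
push(52): heap contents = [52]
pop() → 52: heap contents = []
push(14): heap contents = [14]
pop() → 14: heap contents = []
push(56): heap contents = [56]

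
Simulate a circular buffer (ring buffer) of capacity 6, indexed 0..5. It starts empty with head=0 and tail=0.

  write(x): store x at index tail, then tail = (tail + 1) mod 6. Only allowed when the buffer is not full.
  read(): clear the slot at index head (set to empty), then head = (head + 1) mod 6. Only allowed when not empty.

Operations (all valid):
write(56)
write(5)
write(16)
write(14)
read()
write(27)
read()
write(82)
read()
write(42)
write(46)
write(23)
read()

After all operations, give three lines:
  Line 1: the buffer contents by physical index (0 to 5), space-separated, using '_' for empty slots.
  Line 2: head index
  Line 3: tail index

write(56): buf=[56 _ _ _ _ _], head=0, tail=1, size=1
write(5): buf=[56 5 _ _ _ _], head=0, tail=2, size=2
write(16): buf=[56 5 16 _ _ _], head=0, tail=3, size=3
write(14): buf=[56 5 16 14 _ _], head=0, tail=4, size=4
read(): buf=[_ 5 16 14 _ _], head=1, tail=4, size=3
write(27): buf=[_ 5 16 14 27 _], head=1, tail=5, size=4
read(): buf=[_ _ 16 14 27 _], head=2, tail=5, size=3
write(82): buf=[_ _ 16 14 27 82], head=2, tail=0, size=4
read(): buf=[_ _ _ 14 27 82], head=3, tail=0, size=3
write(42): buf=[42 _ _ 14 27 82], head=3, tail=1, size=4
write(46): buf=[42 46 _ 14 27 82], head=3, tail=2, size=5
write(23): buf=[42 46 23 14 27 82], head=3, tail=3, size=6
read(): buf=[42 46 23 _ 27 82], head=4, tail=3, size=5

Answer: 42 46 23 _ 27 82
4
3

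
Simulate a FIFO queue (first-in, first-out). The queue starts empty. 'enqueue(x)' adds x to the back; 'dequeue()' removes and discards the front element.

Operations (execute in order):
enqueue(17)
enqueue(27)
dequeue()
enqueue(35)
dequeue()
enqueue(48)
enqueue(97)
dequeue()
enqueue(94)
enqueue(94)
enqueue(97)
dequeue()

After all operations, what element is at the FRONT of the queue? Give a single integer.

enqueue(17): queue = [17]
enqueue(27): queue = [17, 27]
dequeue(): queue = [27]
enqueue(35): queue = [27, 35]
dequeue(): queue = [35]
enqueue(48): queue = [35, 48]
enqueue(97): queue = [35, 48, 97]
dequeue(): queue = [48, 97]
enqueue(94): queue = [48, 97, 94]
enqueue(94): queue = [48, 97, 94, 94]
enqueue(97): queue = [48, 97, 94, 94, 97]
dequeue(): queue = [97, 94, 94, 97]

Answer: 97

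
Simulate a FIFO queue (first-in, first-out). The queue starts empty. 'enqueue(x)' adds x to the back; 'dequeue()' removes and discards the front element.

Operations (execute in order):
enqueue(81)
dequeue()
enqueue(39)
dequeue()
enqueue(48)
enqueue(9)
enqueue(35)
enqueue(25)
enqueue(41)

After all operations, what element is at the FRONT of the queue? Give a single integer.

enqueue(81): queue = [81]
dequeue(): queue = []
enqueue(39): queue = [39]
dequeue(): queue = []
enqueue(48): queue = [48]
enqueue(9): queue = [48, 9]
enqueue(35): queue = [48, 9, 35]
enqueue(25): queue = [48, 9, 35, 25]
enqueue(41): queue = [48, 9, 35, 25, 41]

Answer: 48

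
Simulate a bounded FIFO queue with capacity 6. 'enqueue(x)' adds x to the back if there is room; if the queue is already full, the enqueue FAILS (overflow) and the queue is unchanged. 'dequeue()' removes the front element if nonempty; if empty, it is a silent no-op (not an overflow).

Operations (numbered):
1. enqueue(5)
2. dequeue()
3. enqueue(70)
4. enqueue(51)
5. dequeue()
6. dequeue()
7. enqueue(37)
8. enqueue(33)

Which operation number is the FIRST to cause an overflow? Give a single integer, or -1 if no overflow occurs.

1. enqueue(5): size=1
2. dequeue(): size=0
3. enqueue(70): size=1
4. enqueue(51): size=2
5. dequeue(): size=1
6. dequeue(): size=0
7. enqueue(37): size=1
8. enqueue(33): size=2

Answer: -1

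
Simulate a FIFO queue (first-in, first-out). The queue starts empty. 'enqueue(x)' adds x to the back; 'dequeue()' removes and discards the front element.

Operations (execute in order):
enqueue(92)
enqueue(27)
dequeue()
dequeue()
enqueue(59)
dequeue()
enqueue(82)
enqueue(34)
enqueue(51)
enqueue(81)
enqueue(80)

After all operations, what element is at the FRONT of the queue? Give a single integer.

Answer: 82

Derivation:
enqueue(92): queue = [92]
enqueue(27): queue = [92, 27]
dequeue(): queue = [27]
dequeue(): queue = []
enqueue(59): queue = [59]
dequeue(): queue = []
enqueue(82): queue = [82]
enqueue(34): queue = [82, 34]
enqueue(51): queue = [82, 34, 51]
enqueue(81): queue = [82, 34, 51, 81]
enqueue(80): queue = [82, 34, 51, 81, 80]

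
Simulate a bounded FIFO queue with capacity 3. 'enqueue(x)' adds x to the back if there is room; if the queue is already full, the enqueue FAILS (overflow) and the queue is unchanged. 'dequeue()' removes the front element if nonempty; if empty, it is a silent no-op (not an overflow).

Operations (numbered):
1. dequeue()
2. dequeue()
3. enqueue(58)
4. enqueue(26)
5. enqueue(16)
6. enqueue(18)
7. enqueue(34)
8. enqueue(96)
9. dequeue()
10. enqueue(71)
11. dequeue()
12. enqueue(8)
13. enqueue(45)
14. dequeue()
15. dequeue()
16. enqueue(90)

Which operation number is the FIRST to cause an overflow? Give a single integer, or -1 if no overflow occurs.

1. dequeue(): empty, no-op, size=0
2. dequeue(): empty, no-op, size=0
3. enqueue(58): size=1
4. enqueue(26): size=2
5. enqueue(16): size=3
6. enqueue(18): size=3=cap → OVERFLOW (fail)
7. enqueue(34): size=3=cap → OVERFLOW (fail)
8. enqueue(96): size=3=cap → OVERFLOW (fail)
9. dequeue(): size=2
10. enqueue(71): size=3
11. dequeue(): size=2
12. enqueue(8): size=3
13. enqueue(45): size=3=cap → OVERFLOW (fail)
14. dequeue(): size=2
15. dequeue(): size=1
16. enqueue(90): size=2

Answer: 6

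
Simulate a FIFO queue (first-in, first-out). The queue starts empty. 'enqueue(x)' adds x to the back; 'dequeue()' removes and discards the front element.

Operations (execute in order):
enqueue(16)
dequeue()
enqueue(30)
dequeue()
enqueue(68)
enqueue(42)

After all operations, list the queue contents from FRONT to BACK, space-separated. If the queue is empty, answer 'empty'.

Answer: 68 42

Derivation:
enqueue(16): [16]
dequeue(): []
enqueue(30): [30]
dequeue(): []
enqueue(68): [68]
enqueue(42): [68, 42]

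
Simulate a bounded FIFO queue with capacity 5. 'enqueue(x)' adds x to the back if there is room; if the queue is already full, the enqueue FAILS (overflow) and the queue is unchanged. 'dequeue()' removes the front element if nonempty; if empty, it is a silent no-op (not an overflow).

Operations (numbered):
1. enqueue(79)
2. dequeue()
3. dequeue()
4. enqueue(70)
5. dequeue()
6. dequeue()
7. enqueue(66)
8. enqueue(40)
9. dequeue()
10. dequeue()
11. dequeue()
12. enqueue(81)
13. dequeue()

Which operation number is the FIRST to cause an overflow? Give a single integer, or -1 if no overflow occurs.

Answer: -1

Derivation:
1. enqueue(79): size=1
2. dequeue(): size=0
3. dequeue(): empty, no-op, size=0
4. enqueue(70): size=1
5. dequeue(): size=0
6. dequeue(): empty, no-op, size=0
7. enqueue(66): size=1
8. enqueue(40): size=2
9. dequeue(): size=1
10. dequeue(): size=0
11. dequeue(): empty, no-op, size=0
12. enqueue(81): size=1
13. dequeue(): size=0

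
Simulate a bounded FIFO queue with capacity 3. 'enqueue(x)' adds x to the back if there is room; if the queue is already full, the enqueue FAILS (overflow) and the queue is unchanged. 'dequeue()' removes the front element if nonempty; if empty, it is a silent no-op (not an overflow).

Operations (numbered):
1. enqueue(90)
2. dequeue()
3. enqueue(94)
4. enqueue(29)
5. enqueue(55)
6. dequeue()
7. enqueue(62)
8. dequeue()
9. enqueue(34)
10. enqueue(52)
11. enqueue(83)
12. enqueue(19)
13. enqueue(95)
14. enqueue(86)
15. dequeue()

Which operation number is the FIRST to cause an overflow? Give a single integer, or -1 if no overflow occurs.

1. enqueue(90): size=1
2. dequeue(): size=0
3. enqueue(94): size=1
4. enqueue(29): size=2
5. enqueue(55): size=3
6. dequeue(): size=2
7. enqueue(62): size=3
8. dequeue(): size=2
9. enqueue(34): size=3
10. enqueue(52): size=3=cap → OVERFLOW (fail)
11. enqueue(83): size=3=cap → OVERFLOW (fail)
12. enqueue(19): size=3=cap → OVERFLOW (fail)
13. enqueue(95): size=3=cap → OVERFLOW (fail)
14. enqueue(86): size=3=cap → OVERFLOW (fail)
15. dequeue(): size=2

Answer: 10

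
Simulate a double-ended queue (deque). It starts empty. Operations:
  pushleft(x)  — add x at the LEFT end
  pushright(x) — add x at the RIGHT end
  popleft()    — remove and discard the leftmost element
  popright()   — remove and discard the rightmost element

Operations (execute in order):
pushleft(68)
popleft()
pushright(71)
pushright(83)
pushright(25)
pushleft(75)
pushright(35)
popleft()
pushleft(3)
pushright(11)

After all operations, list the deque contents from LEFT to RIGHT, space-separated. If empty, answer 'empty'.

pushleft(68): [68]
popleft(): []
pushright(71): [71]
pushright(83): [71, 83]
pushright(25): [71, 83, 25]
pushleft(75): [75, 71, 83, 25]
pushright(35): [75, 71, 83, 25, 35]
popleft(): [71, 83, 25, 35]
pushleft(3): [3, 71, 83, 25, 35]
pushright(11): [3, 71, 83, 25, 35, 11]

Answer: 3 71 83 25 35 11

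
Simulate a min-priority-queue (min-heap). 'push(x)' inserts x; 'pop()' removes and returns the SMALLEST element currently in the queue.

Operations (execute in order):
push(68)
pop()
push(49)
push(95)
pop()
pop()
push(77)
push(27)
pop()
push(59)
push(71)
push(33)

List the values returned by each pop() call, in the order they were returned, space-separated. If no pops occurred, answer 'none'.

Answer: 68 49 95 27

Derivation:
push(68): heap contents = [68]
pop() → 68: heap contents = []
push(49): heap contents = [49]
push(95): heap contents = [49, 95]
pop() → 49: heap contents = [95]
pop() → 95: heap contents = []
push(77): heap contents = [77]
push(27): heap contents = [27, 77]
pop() → 27: heap contents = [77]
push(59): heap contents = [59, 77]
push(71): heap contents = [59, 71, 77]
push(33): heap contents = [33, 59, 71, 77]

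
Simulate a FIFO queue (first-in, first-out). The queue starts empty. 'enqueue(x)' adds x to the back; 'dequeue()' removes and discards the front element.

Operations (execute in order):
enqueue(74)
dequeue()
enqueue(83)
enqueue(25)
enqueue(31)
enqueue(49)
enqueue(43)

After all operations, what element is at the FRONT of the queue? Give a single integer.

enqueue(74): queue = [74]
dequeue(): queue = []
enqueue(83): queue = [83]
enqueue(25): queue = [83, 25]
enqueue(31): queue = [83, 25, 31]
enqueue(49): queue = [83, 25, 31, 49]
enqueue(43): queue = [83, 25, 31, 49, 43]

Answer: 83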